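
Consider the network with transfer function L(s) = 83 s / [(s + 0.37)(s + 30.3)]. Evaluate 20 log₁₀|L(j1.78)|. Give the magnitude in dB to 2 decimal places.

|j1.78| = 1.78
|j1.78 + 0.37| = √(1.78² + 0.37²) = 1.818
|j1.78 + 30.3| = √(1.78² + 30.3²) = 30.35
|L(j1.78)| = 83 × 1.78 / (1.818 × 30.35) = 2.6773
20 log₁₀(2.6773) = 8.554 dB

8.55 dB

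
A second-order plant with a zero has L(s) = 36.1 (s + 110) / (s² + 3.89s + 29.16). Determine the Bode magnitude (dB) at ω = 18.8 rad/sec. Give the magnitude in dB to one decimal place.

|j18.8 + 110| = √(18.8² + 110²) = 111.6
|(j18.8)² + 3.89(j18.8) + 29.16| = |-324.28 + j73.132| = 332.4
|L(j18.8)| = 36.1 × 111.6 / 332.4 = 12.119
20 log₁₀(12.119) = 21.67 dB

21.7 dB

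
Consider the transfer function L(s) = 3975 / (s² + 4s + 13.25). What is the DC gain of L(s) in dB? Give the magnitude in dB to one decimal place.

49.5 dB

L(0) = 3975 / 13.25 = 300
20 log₁₀(300) = 49.54 dB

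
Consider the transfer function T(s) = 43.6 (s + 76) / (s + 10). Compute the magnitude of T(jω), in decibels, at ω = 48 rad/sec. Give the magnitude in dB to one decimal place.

|j48 + 76| = √(48² + 76²) = 89.89
|j48 + 10| = √(48² + 10²) = 49.03
|T(j48)| = 43.6 × 89.89 / 49.03 = 79.933
20 log₁₀(79.933) = 38.05 dB

38.1 dB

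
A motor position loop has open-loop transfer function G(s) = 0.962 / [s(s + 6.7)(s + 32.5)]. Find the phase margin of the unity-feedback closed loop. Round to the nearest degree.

90°

Gain crossover: |G(jω)| = 1 at ω ≈ 0.00442 rad/s.
∠G(j0.00442) = −90° − arctan(0.00442/6.7) − arctan(0.00442/32.5) ≈ -90.05°
PM = 180° + (-90.05°) = 89.95°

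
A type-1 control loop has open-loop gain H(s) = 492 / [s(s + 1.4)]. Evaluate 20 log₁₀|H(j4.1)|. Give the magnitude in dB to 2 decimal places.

|j4.1 + 1.4| = √(4.1² + 1.4²) = 4.332
|j4.1| = 4.1
|H(j4.1)| = 492 / (4.332 × 4.1) = 27.698
20 log₁₀(27.698) = 28.849 dB

28.85 dB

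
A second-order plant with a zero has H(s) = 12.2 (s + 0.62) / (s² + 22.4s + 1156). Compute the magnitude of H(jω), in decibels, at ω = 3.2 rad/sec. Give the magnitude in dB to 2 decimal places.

|j3.2 + 0.62| = √(3.2² + 0.62²) = 3.26
|(j3.2)² + 22.4(j3.2) + 1156| = |1145.8 + j71.68| = 1148
|H(j3.2)| = 12.2 × 3.26 / 1148 = 0.034639
20 log₁₀(0.034639) = -29.209 dB

-29.21 dB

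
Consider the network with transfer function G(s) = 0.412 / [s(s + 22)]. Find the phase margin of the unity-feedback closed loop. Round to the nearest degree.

90°

Gain crossover: |G(jω)| = 1 at ω ≈ 0.0187 rad s⁻¹.
∠G(j0.0187) = −90° − arctan(0.0187/22) ≈ -90.05°
PM = 180° + (-90.05°) = 89.95°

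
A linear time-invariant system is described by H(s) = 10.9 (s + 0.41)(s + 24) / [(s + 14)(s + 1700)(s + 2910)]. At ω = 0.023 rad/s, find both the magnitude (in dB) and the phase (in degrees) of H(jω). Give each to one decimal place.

|j0.023 + 0.41| = √(0.023² + 0.41²) = 0.4106
|j0.023 + 24| = √(0.023² + 24²) = 24
|j0.023 + 14| = √(0.023² + 14²) = 14
|j0.023 + 1700| = √(0.023² + 1700²) = 1700
|j0.023 + 2910| = √(0.023² + 2910²) = 2910
|H(j0.023)| = 10.9 × 0.4106 × 24 / (14 × 1700 × 2910) = 1.5511e-06
20 log₁₀(1.5511e-06) = -116.19 dB
∠(j0.023 + 0.41) = arctan(0.023/0.41) = 3.21°
∠(j0.023 + 24) = arctan(0.023/24) = 0.05°
∠(j0.023 + 14) = arctan(0.023/14) = 0.09°
∠(j0.023 + 1700) = arctan(0.023/1700) = 0.00°
∠(j0.023 + 2910) = arctan(0.023/2910) = 0.00°
∠H(j0.023) = 3.21° + 0.05° − (0.09° + 0.00° + 0.00°) = 3.17°

|H| = -116.2 dB, ∠H = 3.2°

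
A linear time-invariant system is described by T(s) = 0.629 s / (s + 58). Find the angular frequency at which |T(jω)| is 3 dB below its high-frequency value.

58 rad/sec

For a single-pole high-pass, the −3 dB point is at the pole: ω = 58 rad/sec.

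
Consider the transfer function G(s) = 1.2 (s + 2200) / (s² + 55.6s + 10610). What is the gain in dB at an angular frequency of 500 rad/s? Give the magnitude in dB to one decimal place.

-39.0 dB

|j500 + 2200| = √(500² + 2200²) = 2256
|(j500)² + 55.6(j500) + 10610| = |-2.3939e+05 + j27800| = 2.41e+05
|G(j500)| = 1.2 × 2256 / 2.41e+05 = 0.011234
20 log₁₀(0.011234) = -38.99 dB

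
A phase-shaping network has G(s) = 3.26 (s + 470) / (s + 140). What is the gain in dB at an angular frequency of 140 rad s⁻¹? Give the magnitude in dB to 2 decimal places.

18.14 dB

|j140 + 470| = √(140² + 470²) = 490.4
|j140 + 140| = √(140² + 140²) = 198
|G(j140)| = 3.26 × 490.4 / 198 = 8.0748
20 log₁₀(8.0748) = 18.143 dB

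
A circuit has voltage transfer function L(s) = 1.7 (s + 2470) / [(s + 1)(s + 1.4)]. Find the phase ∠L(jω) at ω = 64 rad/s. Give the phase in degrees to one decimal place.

-176.4°

∠(j64 + 2470) = arctan(64/2470) = 1.48°
∠(j64 + 1) = arctan(64/1) = 89.10°
∠(j64 + 1.4) = arctan(64/1.4) = 88.75°
∠L(j64) = 1.48° − (89.10° + 88.75°) = -176.37°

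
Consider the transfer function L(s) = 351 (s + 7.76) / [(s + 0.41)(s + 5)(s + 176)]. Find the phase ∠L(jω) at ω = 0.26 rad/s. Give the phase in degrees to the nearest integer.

-34°

∠(j0.26 + 7.76) = arctan(0.26/7.76) = 1.92°
∠(j0.26 + 0.41) = arctan(0.26/0.41) = 32.38°
∠(j0.26 + 5) = arctan(0.26/5) = 2.98°
∠(j0.26 + 176) = arctan(0.26/176) = 0.08°
∠L(j0.26) = 1.92° − (32.38° + 2.98° + 0.08°) = -33.52°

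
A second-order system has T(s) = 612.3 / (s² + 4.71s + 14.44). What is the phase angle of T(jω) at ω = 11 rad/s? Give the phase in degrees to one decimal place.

∠[(j11)² + 4.71(j11) + 14.44] = ∠[-106.56 + j51.81] = 154.07°
∠T(j11) = −154.07° = -154.07°

-154.1°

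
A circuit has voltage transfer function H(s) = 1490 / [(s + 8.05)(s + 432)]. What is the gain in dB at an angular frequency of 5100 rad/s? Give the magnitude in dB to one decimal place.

-84.9 dB

|j5100 + 8.05| = √(5100² + 8.05²) = 5100
|j5100 + 432| = √(5100² + 432²) = 5118
|H(j5100)| = 1490 / (5100 × 5118) = 5.7081e-05
20 log₁₀(5.7081e-05) = -84.87 dB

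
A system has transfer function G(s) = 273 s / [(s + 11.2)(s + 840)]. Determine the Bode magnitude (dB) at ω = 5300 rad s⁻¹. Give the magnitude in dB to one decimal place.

-25.9 dB

|j5300| = 5300
|j5300 + 11.2| = √(5300² + 11.2²) = 5300
|j5300 + 840| = √(5300² + 840²) = 5366
|G(j5300)| = 273 × 5300 / (5300 × 5366) = 0.050874
20 log₁₀(0.050874) = -25.87 dB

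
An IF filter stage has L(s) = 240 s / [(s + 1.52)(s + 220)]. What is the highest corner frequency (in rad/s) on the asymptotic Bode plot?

Break frequencies occur at each pole and zero magnitude: 1.52 rad/s, 220 rad/s.
The highest is 220 rad/s.

220 rad/s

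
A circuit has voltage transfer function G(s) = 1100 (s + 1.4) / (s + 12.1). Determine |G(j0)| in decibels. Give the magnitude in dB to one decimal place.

42.1 dB

G(0) = 1100 × 1.4 / 12.1 = 127.27
20 log₁₀(127.27) = 42.09 dB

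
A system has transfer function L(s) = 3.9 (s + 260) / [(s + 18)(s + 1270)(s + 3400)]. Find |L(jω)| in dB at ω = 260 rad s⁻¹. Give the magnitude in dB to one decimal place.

-118.1 dB

|j260 + 260| = √(260² + 260²) = 367.7
|j260 + 18| = √(260² + 18²) = 260.6
|j260 + 1270| = √(260² + 1270²) = 1296
|j260 + 3400| = √(260² + 3400²) = 3410
|L(j260)| = 3.9 × 367.7 / (260.6 × 1296 × 3410) = 1.2447e-06
20 log₁₀(1.2447e-06) = -118.10 dB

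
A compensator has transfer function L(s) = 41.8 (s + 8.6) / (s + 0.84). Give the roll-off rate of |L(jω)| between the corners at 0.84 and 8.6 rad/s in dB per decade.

-20 dB/decade

In this band the factors already past their corner are: pole at 0.84; net slope = -20 dB/decade.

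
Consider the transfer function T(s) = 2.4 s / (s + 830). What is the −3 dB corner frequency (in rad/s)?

For a single-pole high-pass, the −3 dB point is at the pole: ω = 830 rad/s.

830 rad/s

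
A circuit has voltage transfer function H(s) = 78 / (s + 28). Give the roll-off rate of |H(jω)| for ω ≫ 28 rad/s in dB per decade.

-20 dB/decade

With 0 zeros and 1 pole, the high-frequency asymptotic slope is 20 × (0 − 1) = -20 dB/decade.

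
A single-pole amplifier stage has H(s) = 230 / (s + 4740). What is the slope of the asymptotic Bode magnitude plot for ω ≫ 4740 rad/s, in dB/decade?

With 0 zeros and 1 pole, the high-frequency asymptotic slope is 20 × (0 − 1) = -20 dB/decade.

-20 dB/decade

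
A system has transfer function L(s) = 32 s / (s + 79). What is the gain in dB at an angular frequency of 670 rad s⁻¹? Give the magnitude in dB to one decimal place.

30.0 dB

|j670| = 670
|j670 + 79| = √(670² + 79²) = 674.6
|L(j670)| = 32 × 670 / 674.6 = 31.78
20 log₁₀(31.78) = 30.04 dB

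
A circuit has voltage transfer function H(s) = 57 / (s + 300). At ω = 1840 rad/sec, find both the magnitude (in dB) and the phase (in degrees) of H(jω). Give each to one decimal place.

|H| = -30.3 dB, ∠H = -80.7°

|j1840 + 300| = √(1840² + 300²) = 1864
|H(j1840)| = 57 / 1864 = 0.030575
20 log₁₀(0.030575) = -30.29 dB
∠(j1840 + 300) = arctan(1840/300) = 80.74°
∠H(j1840) = −80.74° = -80.74°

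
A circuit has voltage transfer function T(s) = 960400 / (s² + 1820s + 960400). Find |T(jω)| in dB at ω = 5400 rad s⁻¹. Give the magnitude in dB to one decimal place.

|(j5400)² + 1820(j5400) + 960400| = |-2.82e+07 + j9.828e+06| = 2.986e+07
|T(j5400)| = 960400 / 2.986e+07 = 0.03216
20 log₁₀(0.03216) = -29.85 dB

-29.9 dB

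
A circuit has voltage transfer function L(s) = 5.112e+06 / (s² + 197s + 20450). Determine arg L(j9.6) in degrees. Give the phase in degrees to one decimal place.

∠[(j9.6)² + 197(j9.6) + 20450] = ∠[20358 + j1891.2] = 5.31°
∠L(j9.6) = −5.31° = -5.31°

-5.3°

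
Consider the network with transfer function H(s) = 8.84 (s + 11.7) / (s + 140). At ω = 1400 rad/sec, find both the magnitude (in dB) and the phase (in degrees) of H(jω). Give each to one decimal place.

|j1400 + 11.7| = √(1400² + 11.7²) = 1400
|j1400 + 140| = √(1400² + 140²) = 1407
|H(j1400)| = 8.84 × 1400 / 1407 = 8.7964
20 log₁₀(8.7964) = 18.89 dB
∠(j1400 + 11.7) = arctan(1400/11.7) = 89.52°
∠(j1400 + 140) = arctan(1400/140) = 84.29°
∠H(j1400) = 89.52° − 84.29° = 5.23°

|H| = 18.9 dB, ∠H = 5.2°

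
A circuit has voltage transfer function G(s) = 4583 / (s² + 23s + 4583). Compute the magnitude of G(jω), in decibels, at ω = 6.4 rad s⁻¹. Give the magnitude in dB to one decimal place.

0.1 dB

|(j6.4)² + 23(j6.4) + 4583| = |4542 + j147.2| = 4544
|G(j6.4)| = 4583 / 4544 = 1.0085
20 log₁₀(1.0085) = 0.07 dB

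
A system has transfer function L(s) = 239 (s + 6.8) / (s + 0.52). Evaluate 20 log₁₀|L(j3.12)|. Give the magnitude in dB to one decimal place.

55.0 dB

|j3.12 + 6.8| = √(3.12² + 6.8²) = 7.482
|j3.12 + 0.52| = √(3.12² + 0.52²) = 3.163
|L(j3.12)| = 239 × 7.482 / 3.163 = 565.31
20 log₁₀(565.31) = 55.05 dB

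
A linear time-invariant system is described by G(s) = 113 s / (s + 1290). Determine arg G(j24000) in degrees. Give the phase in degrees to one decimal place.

∠(j24000) = 90.00°
∠(j24000 + 1290) = arctan(24000/1290) = 86.92°
∠G(j24000) = 90.00° − 86.92° = 3.08°

3.1°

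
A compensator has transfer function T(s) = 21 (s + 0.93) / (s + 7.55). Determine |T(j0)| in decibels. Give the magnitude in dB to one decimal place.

8.3 dB

T(0) = 21 × 0.93 / 7.55 = 2.5868
20 log₁₀(2.5868) = 8.26 dB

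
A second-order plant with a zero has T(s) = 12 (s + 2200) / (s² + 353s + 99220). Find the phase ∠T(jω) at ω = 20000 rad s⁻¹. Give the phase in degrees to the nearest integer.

∠(j20000 + 2200) = arctan(20000/2200) = 83.72°
∠[(j20000)² + 353(j20000) + 99220] = ∠[-3.999e+08 + j7.06e+06] = 178.99°
∠T(j20000) = 83.72° − 178.99° = -95.27°

-95°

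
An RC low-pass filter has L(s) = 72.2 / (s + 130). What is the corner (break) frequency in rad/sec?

The single real pole at s = −130 gives a corner at ω = 130 rad/sec.

130 rad/sec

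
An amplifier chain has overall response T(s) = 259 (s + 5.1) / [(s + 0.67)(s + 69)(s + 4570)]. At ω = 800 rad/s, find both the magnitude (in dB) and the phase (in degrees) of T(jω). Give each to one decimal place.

|j800 + 5.1| = √(800² + 5.1²) = 800
|j800 + 0.67| = √(800² + 0.67²) = 800
|j800 + 69| = √(800² + 69²) = 803
|j800 + 4570| = √(800² + 4570²) = 4639
|T(j800)| = 259 × 800 / (800 × 803 × 4639) = 6.9525e-05
20 log₁₀(6.9525e-05) = -83.16 dB
∠(j800 + 5.1) = arctan(800/5.1) = 89.63°
∠(j800 + 0.67) = arctan(800/0.67) = 89.95°
∠(j800 + 69) = arctan(800/69) = 85.07°
∠(j800 + 4570) = arctan(800/4570) = 9.93°
∠T(j800) = 89.63° − (89.95° + 85.07° + 9.93°) = -95.32°

|T| = -83.2 dB, ∠T = -95.3°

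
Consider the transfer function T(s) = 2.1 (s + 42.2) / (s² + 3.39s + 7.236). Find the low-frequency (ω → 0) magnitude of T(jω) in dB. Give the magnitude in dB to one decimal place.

21.8 dB

T(0) = 2.1 × 42.2 / 7.236 = 12.247
20 log₁₀(12.247) = 21.76 dB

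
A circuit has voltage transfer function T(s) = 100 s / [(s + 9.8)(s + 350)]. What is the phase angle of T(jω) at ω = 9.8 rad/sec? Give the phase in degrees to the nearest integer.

43°

∠(j9.8) = 90.00°
∠(j9.8 + 9.8) = arctan(9.8/9.8) = 45.00°
∠(j9.8 + 350) = arctan(9.8/350) = 1.60°
∠T(j9.8) = 90.00° − (45.00° + 1.60°) = 43.40°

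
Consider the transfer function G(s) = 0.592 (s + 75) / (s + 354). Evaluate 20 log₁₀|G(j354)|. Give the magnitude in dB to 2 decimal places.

|j354 + 75| = √(354² + 75²) = 361.9
|j354 + 354| = √(354² + 354²) = 500.6
|G(j354)| = 0.592 × 361.9 / 500.6 = 0.4279
20 log₁₀(0.4279) = -7.373 dB

-7.37 dB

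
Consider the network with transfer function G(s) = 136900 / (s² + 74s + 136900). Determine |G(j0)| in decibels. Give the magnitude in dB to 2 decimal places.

G(0) = 136900 / 136900 = 1
20 log₁₀(1) = 0.000 dB

0.00 dB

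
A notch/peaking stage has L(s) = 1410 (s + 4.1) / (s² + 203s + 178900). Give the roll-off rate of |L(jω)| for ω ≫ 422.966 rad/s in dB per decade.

-20 dB/decade

With 1 zero and 2 poles, the high-frequency asymptotic slope is 20 × (1 − 2) = -20 dB/decade.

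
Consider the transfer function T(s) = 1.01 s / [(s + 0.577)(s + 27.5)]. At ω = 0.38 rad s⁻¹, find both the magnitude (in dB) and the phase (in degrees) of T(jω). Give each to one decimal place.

|T| = -33.9 dB, ∠T = 55.8°

|j0.38| = 0.38
|j0.38 + 0.577| = √(0.38² + 0.577²) = 0.6909
|j0.38 + 27.5| = √(0.38² + 27.5²) = 27.5
|T(j0.38)| = 1.01 × 0.38 / (0.6909 × 27.5) = 0.020199
20 log₁₀(0.020199) = -33.89 dB
∠(j0.38) = 90.00°
∠(j0.38 + 0.577) = arctan(0.38/0.577) = 33.37°
∠(j0.38 + 27.5) = arctan(0.38/27.5) = 0.79°
∠T(j0.38) = 90.00° − (33.37° + 0.79°) = 55.84°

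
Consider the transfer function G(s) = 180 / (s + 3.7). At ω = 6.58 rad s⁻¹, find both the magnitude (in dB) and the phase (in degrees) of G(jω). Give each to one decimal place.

|G| = 27.5 dB, ∠G = -60.7 deg

|j6.58 + 3.7| = √(6.58² + 3.7²) = 7.549
|G(j6.58)| = 180 / 7.549 = 23.844
20 log₁₀(23.844) = 27.55 dB
∠(j6.58 + 3.7) = arctan(6.58/3.7) = 60.65°
∠G(j6.58) = −60.65° = -60.65°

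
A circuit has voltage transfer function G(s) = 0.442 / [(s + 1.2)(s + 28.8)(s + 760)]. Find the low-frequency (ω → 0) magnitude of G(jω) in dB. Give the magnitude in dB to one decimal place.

G(0) = 0.442 / (1.2 × 28.8 × 760) = 1.6828e-05
20 log₁₀(1.6828e-05) = -95.48 dB

-95.5 dB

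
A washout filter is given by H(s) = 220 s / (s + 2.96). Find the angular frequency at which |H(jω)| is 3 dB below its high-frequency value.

2.96 rad/s

For a single-pole high-pass, the −3 dB point is at the pole: ω = 2.96 rad/s.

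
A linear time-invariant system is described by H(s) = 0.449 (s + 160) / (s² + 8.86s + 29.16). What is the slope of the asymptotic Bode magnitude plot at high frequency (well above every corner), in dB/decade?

-20 dB/decade

With 1 zero and 2 poles, the high-frequency asymptotic slope is 20 × (1 − 2) = -20 dB/decade.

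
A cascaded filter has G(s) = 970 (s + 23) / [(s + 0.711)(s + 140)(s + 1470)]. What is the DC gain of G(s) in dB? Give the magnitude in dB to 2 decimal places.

G(0) = 970 × 23 / (0.711 × 140 × 1470) = 0.15247
20 log₁₀(0.15247) = -16.336 dB

-16.34 dB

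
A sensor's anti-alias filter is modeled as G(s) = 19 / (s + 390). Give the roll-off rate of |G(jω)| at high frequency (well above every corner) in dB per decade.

With 0 zeros and 1 pole, the high-frequency asymptotic slope is 20 × (0 − 1) = -20 dB/decade.

-20 dB/decade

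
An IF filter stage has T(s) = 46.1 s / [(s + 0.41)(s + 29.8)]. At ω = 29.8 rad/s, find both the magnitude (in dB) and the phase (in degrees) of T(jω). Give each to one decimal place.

|j29.8| = 29.8
|j29.8 + 0.41| = √(29.8² + 0.41²) = 29.8
|j29.8 + 29.8| = √(29.8² + 29.8²) = 42.14
|T(j29.8)| = 46.1 × 29.8 / (29.8 × 42.14) = 1.0938
20 log₁₀(1.0938) = 0.78 dB
∠(j29.8) = 90.00°
∠(j29.8 + 0.41) = arctan(29.8/0.41) = 89.21°
∠(j29.8 + 29.8) = arctan(29.8/29.8) = 45.00°
∠T(j29.8) = 90.00° − (89.21° + 45.00°) = -44.21°

|T| = 0.8 dB, ∠T = -44.2°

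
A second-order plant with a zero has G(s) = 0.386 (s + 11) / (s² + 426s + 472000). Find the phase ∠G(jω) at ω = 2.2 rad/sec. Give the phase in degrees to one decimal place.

∠(j2.2 + 11) = arctan(2.2/11) = 11.31°
∠[(j2.2)² + 426(j2.2) + 472000] = ∠[4.72e+05 + j937.2] = 0.11°
∠G(j2.2) = 11.31° − 0.11° = 11.20°

11.2°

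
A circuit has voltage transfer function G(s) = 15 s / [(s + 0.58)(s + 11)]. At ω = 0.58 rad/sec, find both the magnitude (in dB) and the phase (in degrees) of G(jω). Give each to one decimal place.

|j0.58| = 0.58
|j0.58 + 0.58| = √(0.58² + 0.58²) = 0.8202
|j0.58 + 11| = √(0.58² + 11²) = 11.02
|G(j0.58)| = 15 × 0.58 / (0.8202 × 11.02) = 0.9629
20 log₁₀(0.9629) = -0.33 dB
∠(j0.58) = 90.00°
∠(j0.58 + 0.58) = arctan(0.58/0.58) = 45.00°
∠(j0.58 + 11) = arctan(0.58/11) = 3.02°
∠G(j0.58) = 90.00° − (45.00° + 3.02°) = 41.98°

|G| = -0.3 dB, ∠G = 42.0°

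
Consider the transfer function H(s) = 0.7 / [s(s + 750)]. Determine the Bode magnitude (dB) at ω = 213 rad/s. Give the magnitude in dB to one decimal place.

-107.5 dB

|j213 + 750| = √(213² + 750²) = 779.7
|j213| = 213
|H(j213)| = 0.7 / (779.7 × 213) = 4.2152e-06
20 log₁₀(4.2152e-06) = -107.50 dB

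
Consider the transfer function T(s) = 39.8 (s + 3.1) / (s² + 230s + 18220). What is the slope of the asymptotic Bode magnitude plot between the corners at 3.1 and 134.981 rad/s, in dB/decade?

In this band the factors already past their corner are: zero at 3.1; net slope = 20 dB/decade.

20 dB/decade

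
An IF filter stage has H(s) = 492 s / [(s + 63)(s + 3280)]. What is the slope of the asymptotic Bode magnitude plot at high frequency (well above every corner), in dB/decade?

-20 dB/decade

With 1 zero and 2 poles, the high-frequency asymptotic slope is 20 × (1 − 2) = -20 dB/decade.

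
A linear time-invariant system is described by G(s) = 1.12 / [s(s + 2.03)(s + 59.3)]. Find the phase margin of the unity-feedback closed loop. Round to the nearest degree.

90°

Gain crossover: |G(jω)| = 1 at ω ≈ 0.0093 rad/s.
∠G(j0.0093) = −90° − arctan(0.0093/2.03) − arctan(0.0093/59.3) ≈ -90.27°
PM = 180° + (-90.27°) = 89.73°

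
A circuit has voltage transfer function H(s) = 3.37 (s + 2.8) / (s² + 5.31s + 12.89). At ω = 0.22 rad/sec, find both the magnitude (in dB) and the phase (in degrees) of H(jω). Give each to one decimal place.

|j0.22 + 2.8| = √(0.22² + 2.8²) = 2.809
|(j0.22)² + 5.31(j0.22) + 12.89| = |12.842 + j1.1682| = 12.89
|H(j0.22)| = 3.37 × 2.809 / 12.89 = 0.73403
20 log₁₀(0.73403) = -2.69 dB
∠(j0.22 + 2.8) = arctan(0.22/2.8) = 4.49°
∠[(j0.22)² + 5.31(j0.22) + 12.89] = ∠[12.842 + j1.1682] = 5.20°
∠H(j0.22) = 4.49° − 5.20° = -0.71°

|H| = -2.7 dB, ∠H = -0.7°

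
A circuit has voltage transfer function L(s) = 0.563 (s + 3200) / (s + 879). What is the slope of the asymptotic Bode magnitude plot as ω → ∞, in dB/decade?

With 1 zero and 1 pole, the high-frequency asymptotic slope is 20 × (1 − 1) = 0 dB/decade.

0 dB/decade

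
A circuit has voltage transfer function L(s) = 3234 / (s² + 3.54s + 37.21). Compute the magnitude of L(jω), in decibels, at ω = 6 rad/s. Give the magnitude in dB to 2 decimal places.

|(j6)² + 3.54(j6) + 37.21| = |1.21 + j21.24| = 21.27
|L(j6)| = 3234 / 21.27 = 152.01
20 log₁₀(152.01) = 43.638 dB

43.64 dB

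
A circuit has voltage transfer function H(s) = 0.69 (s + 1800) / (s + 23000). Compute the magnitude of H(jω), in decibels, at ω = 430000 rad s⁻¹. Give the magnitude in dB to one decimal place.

|j430000 + 1800| = √(430000² + 1800²) = 4.3e+05
|j430000 + 23000| = √(430000² + 23000²) = 4.306e+05
|H(j430000)| = 0.69 × 4.3e+05 / 4.306e+05 = 0.68902
20 log₁₀(0.68902) = -3.24 dB

-3.2 dB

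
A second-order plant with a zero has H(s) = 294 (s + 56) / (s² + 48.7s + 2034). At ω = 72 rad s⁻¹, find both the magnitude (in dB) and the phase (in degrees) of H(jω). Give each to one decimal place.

|H| = 15.1 dB, ∠H = -79.8 deg

|j72 + 56| = √(72² + 56²) = 91.21
|(j72)² + 48.7(j72) + 2034| = |-3150 + j3506.4| = 4714
|H(j72)| = 294 × 91.21 / 4714 = 5.6894
20 log₁₀(5.6894) = 15.10 dB
∠(j72 + 56) = arctan(72/56) = 52.13°
∠[(j72)² + 48.7(j72) + 2034] = ∠[-3150 + j3506.4] = 131.94°
∠H(j72) = 52.13° − 131.94° = -79.81°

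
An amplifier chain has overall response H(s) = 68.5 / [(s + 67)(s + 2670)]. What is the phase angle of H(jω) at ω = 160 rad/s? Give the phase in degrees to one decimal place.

-70.7°

∠(j160 + 67) = arctan(160/67) = 67.28°
∠(j160 + 2670) = arctan(160/2670) = 3.43°
∠H(j160) = − (67.28° + 3.43°) = -70.71°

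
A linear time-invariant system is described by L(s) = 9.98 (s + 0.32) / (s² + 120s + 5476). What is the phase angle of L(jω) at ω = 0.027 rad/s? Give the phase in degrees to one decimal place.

∠(j0.027 + 0.32) = arctan(0.027/0.32) = 4.82°
∠[(j0.027)² + 120(j0.027) + 5476] = ∠[5476 + j3.24] = 0.03°
∠L(j0.027) = 4.82° − 0.03° = 4.79°

4.8°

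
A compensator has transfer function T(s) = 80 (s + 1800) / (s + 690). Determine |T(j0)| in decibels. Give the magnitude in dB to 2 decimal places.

46.39 dB

T(0) = 80 × 1800 / 690 = 208.7
20 log₁₀(208.7) = 46.390 dB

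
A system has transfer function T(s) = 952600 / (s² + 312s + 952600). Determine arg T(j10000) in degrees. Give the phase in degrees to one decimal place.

∠[(j10000)² + 312(j10000) + 952600] = ∠[-9.9047e+07 + j3.12e+06] = 178.20°
∠T(j10000) = −178.20° = -178.20°

-178.2°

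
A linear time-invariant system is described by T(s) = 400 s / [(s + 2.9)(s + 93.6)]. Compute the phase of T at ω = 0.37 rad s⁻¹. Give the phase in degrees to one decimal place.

82.5°

∠(j0.37) = 90.00°
∠(j0.37 + 2.9) = arctan(0.37/2.9) = 7.27°
∠(j0.37 + 93.6) = arctan(0.37/93.6) = 0.23°
∠T(j0.37) = 90.00° − (7.27° + 0.23°) = 82.50°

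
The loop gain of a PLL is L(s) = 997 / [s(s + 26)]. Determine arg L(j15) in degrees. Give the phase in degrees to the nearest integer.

∠(j15 + 26) = arctan(15/26) = 29.98°
∠(j15) = 90.00°
∠L(j15) = − (29.98° + 90.00°) = -119.98°

-120°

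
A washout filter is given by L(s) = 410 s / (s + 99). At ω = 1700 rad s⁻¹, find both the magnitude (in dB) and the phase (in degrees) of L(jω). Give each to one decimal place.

|j1700| = 1700
|j1700 + 99| = √(1700² + 99²) = 1703
|L(j1700)| = 410 × 1700 / 1703 = 409.31
20 log₁₀(409.31) = 52.24 dB
∠(j1700) = 90.00°
∠(j1700 + 99) = arctan(1700/99) = 86.67°
∠L(j1700) = 90.00° − 86.67° = 3.33°

|L| = 52.2 dB, ∠L = 3.3°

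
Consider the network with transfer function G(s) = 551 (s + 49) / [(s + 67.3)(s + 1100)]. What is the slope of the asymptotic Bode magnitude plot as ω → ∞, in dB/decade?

-20 dB/decade

With 1 zero and 2 poles, the high-frequency asymptotic slope is 20 × (1 − 2) = -20 dB/decade.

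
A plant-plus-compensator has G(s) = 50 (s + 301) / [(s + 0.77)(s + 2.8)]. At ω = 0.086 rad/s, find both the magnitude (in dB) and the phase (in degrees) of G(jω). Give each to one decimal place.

|j0.086 + 301| = √(0.086² + 301²) = 301
|j0.086 + 0.77| = √(0.086² + 0.77²) = 0.7748
|j0.086 + 2.8| = √(0.086² + 2.8²) = 2.801
|G(j0.086)| = 50 × 301 / (0.7748 × 2.801) = 6934.1
20 log₁₀(6934.1) = 76.82 dB
∠(j0.086 + 301) = arctan(0.086/301) = 0.02°
∠(j0.086 + 0.77) = arctan(0.086/0.77) = 6.37°
∠(j0.086 + 2.8) = arctan(0.086/2.8) = 1.76°
∠G(j0.086) = 0.02° − (6.37° + 1.76°) = -8.12°

|G| = 76.8 dB, ∠G = -8.1°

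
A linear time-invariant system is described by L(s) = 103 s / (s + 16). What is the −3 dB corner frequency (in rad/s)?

For a single-pole high-pass, the −3 dB point is at the pole: ω = 16 rad/s.

16 rad/s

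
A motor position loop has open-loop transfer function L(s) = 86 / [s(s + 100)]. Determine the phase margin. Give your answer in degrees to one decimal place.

89.5°

Gain crossover: |L(jω)| = 1 at ω ≈ 0.86 rad/sec.
∠L(j0.86) = −90° − arctan(0.86/100) ≈ -90.49°
PM = 180° + (-90.49°) = 89.51°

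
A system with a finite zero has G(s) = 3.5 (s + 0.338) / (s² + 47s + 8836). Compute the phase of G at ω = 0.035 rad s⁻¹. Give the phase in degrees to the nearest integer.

6 deg

∠(j0.035 + 0.338) = arctan(0.035/0.338) = 5.91°
∠[(j0.035)² + 47(j0.035) + 8836] = ∠[8836 + j1.645] = 0.01°
∠G(j0.035) = 5.91° − 0.01° = 5.90°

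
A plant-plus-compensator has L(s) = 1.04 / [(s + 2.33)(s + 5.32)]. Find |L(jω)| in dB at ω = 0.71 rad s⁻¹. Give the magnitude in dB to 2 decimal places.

-21.99 dB

|j0.71 + 2.33| = √(0.71² + 2.33²) = 2.436
|j0.71 + 5.32| = √(0.71² + 5.32²) = 5.367
|L(j0.71)| = 1.04 / (2.436 × 5.367) = 0.079552
20 log₁₀(0.079552) = -21.987 dB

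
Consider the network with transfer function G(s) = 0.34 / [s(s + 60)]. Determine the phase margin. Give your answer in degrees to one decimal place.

90.0°

Gain crossover: |G(jω)| = 1 at ω ≈ 0.00567 rad/s.
∠G(j0.00567) = −90° − arctan(0.00567/60) ≈ -90.01°
PM = 180° + (-90.01°) = 89.99°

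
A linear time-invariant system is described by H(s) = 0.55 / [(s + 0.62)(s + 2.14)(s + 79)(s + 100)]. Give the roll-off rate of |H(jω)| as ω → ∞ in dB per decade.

With 0 zeros and 4 poles, the high-frequency asymptotic slope is 20 × (0 − 4) = -80 dB/decade.

-80 dB/decade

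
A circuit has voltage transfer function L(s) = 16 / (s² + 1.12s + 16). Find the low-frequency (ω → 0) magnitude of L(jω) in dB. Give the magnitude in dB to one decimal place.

L(0) = 16 / 16 = 1
20 log₁₀(1) = 0.00 dB

0.0 dB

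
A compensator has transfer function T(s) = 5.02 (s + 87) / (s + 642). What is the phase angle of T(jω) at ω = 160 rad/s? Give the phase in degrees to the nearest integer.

47 deg

∠(j160 + 87) = arctan(160/87) = 61.46°
∠(j160 + 642) = arctan(160/642) = 13.99°
∠T(j160) = 61.46° − 13.99° = 47.47°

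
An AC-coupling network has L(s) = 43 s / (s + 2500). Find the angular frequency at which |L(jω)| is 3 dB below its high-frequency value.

2500 rad s⁻¹

For a single-pole high-pass, the −3 dB point is at the pole: ω = 2500 rad s⁻¹.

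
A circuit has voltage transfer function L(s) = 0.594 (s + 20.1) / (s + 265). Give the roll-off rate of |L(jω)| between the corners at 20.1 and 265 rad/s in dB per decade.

20 dB/decade

In this band the factors already past their corner are: zero at 20.1; net slope = 20 dB/decade.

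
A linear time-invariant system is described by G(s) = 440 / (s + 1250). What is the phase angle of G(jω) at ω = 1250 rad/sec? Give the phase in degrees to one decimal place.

-45.0 deg

∠(j1250 + 1250) = arctan(1250/1250) = 45.00°
∠G(j1250) = −45.00° = -45.00°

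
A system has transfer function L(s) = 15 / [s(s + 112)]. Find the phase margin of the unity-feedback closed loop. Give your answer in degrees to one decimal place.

Gain crossover: |L(jω)| = 1 at ω ≈ 0.134 rad/s.
∠L(j0.134) = −90° − arctan(0.134/112) ≈ -90.07°
PM = 180° + (-90.07°) = 89.93°

89.9°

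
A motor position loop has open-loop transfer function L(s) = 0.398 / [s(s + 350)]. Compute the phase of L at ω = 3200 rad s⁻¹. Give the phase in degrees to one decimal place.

∠(j3200 + 350) = arctan(3200/350) = 83.76°
∠(j3200) = 90.00°
∠L(j3200) = − (83.76° + 90.00°) = -173.76°

-173.8°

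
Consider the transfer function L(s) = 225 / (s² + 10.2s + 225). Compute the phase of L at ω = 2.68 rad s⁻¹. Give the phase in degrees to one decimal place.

∠[(j2.68)² + 10.2(j2.68) + 225] = ∠[217.82 + j27.336] = 7.15°
∠L(j2.68) = −7.15° = -7.15°

-7.2°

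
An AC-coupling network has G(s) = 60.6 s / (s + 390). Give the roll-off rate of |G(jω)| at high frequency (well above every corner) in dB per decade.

0 dB/decade

With 1 zero and 1 pole, the high-frequency asymptotic slope is 20 × (1 − 1) = 0 dB/decade.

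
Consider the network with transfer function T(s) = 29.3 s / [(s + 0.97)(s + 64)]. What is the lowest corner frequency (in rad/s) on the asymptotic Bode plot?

Break frequencies occur at each pole and zero magnitude: 0.97 rad/s, 64 rad/s.
The lowest is 0.97 rad/s.

0.97 rad/s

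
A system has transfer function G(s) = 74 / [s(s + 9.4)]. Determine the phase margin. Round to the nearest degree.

Gain crossover: |G(jω)| = 1 at ω ≈ 6.48 rad/s.
∠G(j6.48) = −90° − arctan(6.48/9.4) ≈ -124.59°
PM = 180° + (-124.59°) = 55.41°

55°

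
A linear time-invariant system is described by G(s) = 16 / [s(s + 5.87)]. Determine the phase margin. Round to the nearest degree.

Gain crossover: |G(jω)| = 1 at ω ≈ 2.51 rad/sec.
∠G(j2.51) = −90° − arctan(2.51/5.87) ≈ -113.12°
PM = 180° + (-113.12°) = 66.88°

67°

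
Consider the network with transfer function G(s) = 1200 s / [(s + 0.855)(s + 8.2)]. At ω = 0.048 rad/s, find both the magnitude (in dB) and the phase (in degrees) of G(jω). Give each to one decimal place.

|j0.048| = 0.048
|j0.048 + 0.855| = √(0.048² + 0.855²) = 0.8563
|j0.048 + 8.2| = √(0.048² + 8.2²) = 8.2
|G(j0.048)| = 1200 × 0.048 / (0.8563 × 8.2) = 8.2026
20 log₁₀(8.2026) = 18.28 dB
∠(j0.048) = 90.00°
∠(j0.048 + 0.855) = arctan(0.048/0.855) = 3.21°
∠(j0.048 + 8.2) = arctan(0.048/8.2) = 0.34°
∠G(j0.048) = 90.00° − (3.21° + 0.34°) = 86.45°

|G| = 18.3 dB, ∠G = 86.5°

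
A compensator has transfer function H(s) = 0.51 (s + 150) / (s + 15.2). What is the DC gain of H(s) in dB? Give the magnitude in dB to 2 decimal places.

H(0) = 0.51 × 150 / 15.2 = 5.0329
20 log₁₀(5.0329) = 14.036 dB

14.04 dB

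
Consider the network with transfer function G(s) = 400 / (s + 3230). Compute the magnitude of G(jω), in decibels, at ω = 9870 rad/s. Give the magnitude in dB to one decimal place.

-28.3 dB

|j9870 + 3230| = √(9870² + 3230²) = 1.039e+04
|G(j9870)| = 400 / 1.039e+04 = 0.038517
20 log₁₀(0.038517) = -28.29 dB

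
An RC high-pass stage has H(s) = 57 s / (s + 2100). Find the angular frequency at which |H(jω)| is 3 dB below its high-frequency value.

2100 rad s⁻¹

For a single-pole high-pass, the −3 dB point is at the pole: ω = 2100 rad s⁻¹.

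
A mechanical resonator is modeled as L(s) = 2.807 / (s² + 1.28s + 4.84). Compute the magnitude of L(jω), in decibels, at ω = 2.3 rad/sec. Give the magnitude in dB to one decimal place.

|(j2.3)² + 1.28(j2.3) + 4.84| = |-0.45 + j2.944| = 2.978
|L(j2.3)| = 2.807 / 2.978 = 0.94252
20 log₁₀(0.94252) = -0.51 dB

-0.5 dB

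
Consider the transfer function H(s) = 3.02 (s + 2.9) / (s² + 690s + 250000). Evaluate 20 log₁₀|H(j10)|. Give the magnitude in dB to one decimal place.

|j10 + 2.9| = √(10² + 2.9²) = 10.41
|(j10)² + 690(j10) + 250000| = |2.499e+05 + j6900| = 2.5e+05
|H(j10)| = 3.02 × 10.41 / 2.5e+05 = 0.00012578
20 log₁₀(0.00012578) = -78.01 dB

-78.0 dB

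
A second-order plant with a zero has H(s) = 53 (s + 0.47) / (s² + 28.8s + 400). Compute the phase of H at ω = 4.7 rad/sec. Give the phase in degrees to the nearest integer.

∠(j4.7 + 0.47) = arctan(4.7/0.47) = 84.29°
∠[(j4.7)² + 28.8(j4.7) + 400] = ∠[377.91 + j135.36] = 19.71°
∠H(j4.7) = 84.29° − 19.71° = 64.58°

65 deg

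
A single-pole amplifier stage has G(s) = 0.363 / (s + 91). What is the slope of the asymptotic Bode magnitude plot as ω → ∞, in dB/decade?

-20 dB/decade

With 0 zeros and 1 pole, the high-frequency asymptotic slope is 20 × (0 − 1) = -20 dB/decade.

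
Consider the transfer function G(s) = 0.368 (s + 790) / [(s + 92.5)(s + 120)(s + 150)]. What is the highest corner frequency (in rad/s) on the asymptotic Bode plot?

790 rad/s

Break frequencies occur at each pole and zero magnitude: 92.5 rad/s, 120 rad/s, 150 rad/s, 790 rad/s.
The highest is 790 rad/s.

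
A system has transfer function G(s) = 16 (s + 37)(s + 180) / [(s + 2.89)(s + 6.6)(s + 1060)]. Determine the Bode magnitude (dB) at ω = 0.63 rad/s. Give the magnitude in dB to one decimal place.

14.2 dB

|j0.63 + 37| = √(0.63² + 37²) = 37.01
|j0.63 + 180| = √(0.63² + 180²) = 180
|j0.63 + 2.89| = √(0.63² + 2.89²) = 2.958
|j0.63 + 6.6| = √(0.63² + 6.6²) = 6.63
|j0.63 + 1060| = √(0.63² + 1060²) = 1060
|G(j0.63)| = 16 × 37.01 × 180 / (2.958 × 6.63 × 1060) = 5.127
20 log₁₀(5.127) = 14.20 dB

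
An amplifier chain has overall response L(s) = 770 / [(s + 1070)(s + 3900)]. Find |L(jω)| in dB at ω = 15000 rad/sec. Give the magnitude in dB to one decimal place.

|j15000 + 1070| = √(15000² + 1070²) = 1.504e+04
|j15000 + 3900| = √(15000² + 3900²) = 1.55e+04
|L(j15000)| = 770 / (1.504e+04 × 1.55e+04) = 3.3037e-06
20 log₁₀(3.3037e-06) = -109.62 dB

-109.6 dB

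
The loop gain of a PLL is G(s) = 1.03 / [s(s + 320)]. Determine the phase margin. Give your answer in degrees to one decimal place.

90.0 deg

Gain crossover: |G(jω)| = 1 at ω ≈ 0.00322 rad/s.
∠G(j0.00322) = −90° − arctan(0.00322/320) ≈ -90.00°
PM = 180° + (-90.00°) = 90.00°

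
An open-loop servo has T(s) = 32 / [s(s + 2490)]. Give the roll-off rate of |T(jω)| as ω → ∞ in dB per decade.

-40 dB/decade

With 0 zeros and 2 poles, the high-frequency asymptotic slope is 20 × (0 − 2) = -40 dB/decade.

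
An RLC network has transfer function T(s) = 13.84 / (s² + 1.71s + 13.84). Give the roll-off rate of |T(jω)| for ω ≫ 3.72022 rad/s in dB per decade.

With 0 zeros and 2 poles, the high-frequency asymptotic slope is 20 × (0 − 2) = -40 dB/decade.

-40 dB/decade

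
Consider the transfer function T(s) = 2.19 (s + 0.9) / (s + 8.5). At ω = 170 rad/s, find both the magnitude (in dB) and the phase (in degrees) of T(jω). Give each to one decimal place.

|T| = 6.8 dB, ∠T = 2.6 deg

|j170 + 0.9| = √(170² + 0.9²) = 170
|j170 + 8.5| = √(170² + 8.5²) = 170.2
|T(j170)| = 2.19 × 170 / 170.2 = 2.1873
20 log₁₀(2.1873) = 6.80 dB
∠(j170 + 0.9) = arctan(170/0.9) = 89.70°
∠(j170 + 8.5) = arctan(170/8.5) = 87.14°
∠T(j170) = 89.70° − 87.14° = 2.56°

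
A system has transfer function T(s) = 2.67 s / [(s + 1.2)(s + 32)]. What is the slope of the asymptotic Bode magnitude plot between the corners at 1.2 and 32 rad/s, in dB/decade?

0 dB/decade

In this band the factors already past their corner are: 1 differentiator zero, pole at 1.2; net slope = 0 dB/decade.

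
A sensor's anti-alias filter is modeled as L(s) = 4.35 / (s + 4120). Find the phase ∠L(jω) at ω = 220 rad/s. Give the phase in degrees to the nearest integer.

-3°

∠(j220 + 4120) = arctan(220/4120) = 3.06°
∠L(j220) = −3.06° = -3.06°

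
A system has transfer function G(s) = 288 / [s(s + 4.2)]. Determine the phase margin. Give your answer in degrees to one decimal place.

14.1 deg

Gain crossover: |G(jω)| = 1 at ω ≈ 16.7 rad/sec.
∠G(j16.7) = −90° − arctan(16.7/4.2) ≈ -165.89°
PM = 180° + (-165.89°) = 14.11°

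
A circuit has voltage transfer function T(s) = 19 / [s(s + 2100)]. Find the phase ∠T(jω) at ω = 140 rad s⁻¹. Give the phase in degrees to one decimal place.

-93.8°

∠(j140 + 2100) = arctan(140/2100) = 3.81°
∠(j140) = 90.00°
∠T(j140) = − (3.81° + 90.00°) = -93.81°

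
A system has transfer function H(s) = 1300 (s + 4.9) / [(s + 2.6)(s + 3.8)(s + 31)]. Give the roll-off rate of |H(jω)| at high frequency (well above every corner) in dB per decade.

-40 dB/decade

With 1 zero and 3 poles, the high-frequency asymptotic slope is 20 × (1 − 3) = -40 dB/decade.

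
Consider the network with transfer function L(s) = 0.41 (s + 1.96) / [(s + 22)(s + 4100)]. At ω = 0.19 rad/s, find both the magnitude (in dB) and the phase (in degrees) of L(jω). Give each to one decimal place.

|j0.19 + 1.96| = √(0.19² + 1.96²) = 1.969
|j0.19 + 22| = √(0.19² + 22²) = 22
|j0.19 + 4100| = √(0.19² + 4100²) = 4100
|L(j0.19)| = 0.41 × 1.969 / (22 × 4100) = 8.9505e-06
20 log₁₀(8.9505e-06) = -100.96 dB
∠(j0.19 + 1.96) = arctan(0.19/1.96) = 5.54°
∠(j0.19 + 22) = arctan(0.19/22) = 0.49°
∠(j0.19 + 4100) = arctan(0.19/4100) = 0.00°
∠L(j0.19) = 5.54° − (0.49° + 0.00°) = 5.04°

|L| = -101.0 dB, ∠L = 5.0°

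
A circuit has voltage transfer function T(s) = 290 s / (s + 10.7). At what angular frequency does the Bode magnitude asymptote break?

The single real pole at s = −10.7 gives a corner at ω = 10.7 rad s⁻¹.

10.7 rad s⁻¹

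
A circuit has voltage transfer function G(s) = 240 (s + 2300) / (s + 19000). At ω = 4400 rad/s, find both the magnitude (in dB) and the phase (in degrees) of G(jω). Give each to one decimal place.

|G| = 35.7 dB, ∠G = 49.4 deg

|j4400 + 2300| = √(4400² + 2300²) = 4965
|j4400 + 19000| = √(4400² + 19000²) = 1.95e+04
|G(j4400)| = 240 × 4965 / 1.95e+04 = 61.097
20 log₁₀(61.097) = 35.72 dB
∠(j4400 + 2300) = arctan(4400/2300) = 62.40°
∠(j4400 + 19000) = arctan(4400/19000) = 13.04°
∠G(j4400) = 62.40° − 13.04° = 49.36°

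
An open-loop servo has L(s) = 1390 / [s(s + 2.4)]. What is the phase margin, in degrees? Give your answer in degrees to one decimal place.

3.7 deg

Gain crossover: |L(jω)| = 1 at ω ≈ 37.2 rad/sec.
∠L(j37.2) = −90° − arctan(37.2/2.4) ≈ -176.31°
PM = 180° + (-176.31°) = 3.69°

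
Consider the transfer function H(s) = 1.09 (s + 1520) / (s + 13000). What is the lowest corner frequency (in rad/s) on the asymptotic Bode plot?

Break frequencies occur at each pole and zero magnitude: 1520 rad/s, 13000 rad/s.
The lowest is 1520 rad/s.

1520 rad/s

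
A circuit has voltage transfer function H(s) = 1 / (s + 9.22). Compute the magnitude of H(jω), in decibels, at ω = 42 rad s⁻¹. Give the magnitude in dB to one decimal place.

-32.7 dB

|j42 + 9.22| = √(42² + 9.22²) = 43
|H(j42)| = 1 / 43 = 0.023256
20 log₁₀(0.023256) = -32.67 dB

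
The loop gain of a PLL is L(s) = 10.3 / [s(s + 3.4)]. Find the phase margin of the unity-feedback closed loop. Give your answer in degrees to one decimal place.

Gain crossover: |L(jω)| = 1 at ω ≈ 2.46 rad/s.
∠L(j2.46) = −90° − arctan(2.46/3.4) ≈ -125.84°
PM = 180° + (-125.84°) = 54.16°

54.2 deg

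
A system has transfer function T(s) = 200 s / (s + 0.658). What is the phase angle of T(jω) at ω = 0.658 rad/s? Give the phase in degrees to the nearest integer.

45 deg

∠(j0.658) = 90.00°
∠(j0.658 + 0.658) = arctan(0.658/0.658) = 45.00°
∠T(j0.658) = 90.00° − 45.00° = 45.00°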